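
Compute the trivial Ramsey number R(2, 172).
R(2, 172) = 172

R(2, k) = k for all k ≥ 2: in a 2-colouring of K_k, either some edge is red (a red K_2) or all edges are blue (a blue K_k). And K_{171} coloured all-blue has no blue K_172, so R(2, 172) > 171. Hence R(2, 172) = 172.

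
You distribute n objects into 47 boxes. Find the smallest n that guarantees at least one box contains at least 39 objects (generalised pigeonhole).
n = (39 − 1)·47 + 1 = 1787

By the generalised pigeonhole principle, to guarantee some box contains ≥ r objects we need more than (r − 1) · k objects total. Threshold: n = (r − 1) · k + 1. With r = 39 and k = 47: n = 38 · 47 + 1 = 1786 + 1 = 1787. For n = 1786 = 38 · 47, we can put exactly 38 objects in every box, avoiding 39 in any single one — so 1787 is tight.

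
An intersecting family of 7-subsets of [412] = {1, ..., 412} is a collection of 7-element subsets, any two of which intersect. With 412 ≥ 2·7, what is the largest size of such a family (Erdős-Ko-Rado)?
max |F| = C(411, 6) = 6453526475242

Erdős-Ko-Rado (1961): when n ≥ 2k, max |F| = C(n−1, k−1). The bound is attained by the star {A : i ∈ A} for any fixed i ∈ [n]. Here C(412−1, 7−1) = C(411, 6) = 6453526475242.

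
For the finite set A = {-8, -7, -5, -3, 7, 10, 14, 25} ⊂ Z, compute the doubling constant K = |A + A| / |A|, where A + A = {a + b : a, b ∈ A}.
K = |A + A| / |A| = 31/8

Enumerate A + A = {a + b : a, b ∈ A}. With |A| = 8, there are |A|^2 = 64 ordered sum pairs; collecting distinct values, A + A = {-16, -15, -14, -13, -12, -11, -10, -8, -6, -1, 0, 2, 3, 4, 5, 6, 7, 9, 11, 14, 17, 18, 20, 21, 22, 24, 28, 32, 35, 39, 50}, so |A + A| = 31. Thus K = 31/8. For comparison, the minimum possible |A + A| over all 8-element sets is 2·8 − 1 = 15 (so min K = 15/8), attained only by arithmetic progressions.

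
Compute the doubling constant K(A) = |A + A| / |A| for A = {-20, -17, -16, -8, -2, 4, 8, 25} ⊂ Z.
K = |A + A| / |A| = 32/8 = 4

Enumerate A + A = {a + b : a, b ∈ A}. With |A| = 8, there are |A|^2 = 64 ordered sum pairs; collecting distinct values, A + A = {-40, -37, -36, -34, -33, -32, -28, -25, -24, -22, -19, -18, -16, -13, -12, -10, -9, -8, -4, 0, 2, 5, 6, 8, 9, 12, 16, 17, 23, 29, 33, 50}, so |A + A| = 32. Thus K = 32/8 = 4. For comparison, the minimum possible |A + A| over all 8-element sets is 2·8 − 1 = 15 (so min K = 15/8), attained only by arithmetic progressions.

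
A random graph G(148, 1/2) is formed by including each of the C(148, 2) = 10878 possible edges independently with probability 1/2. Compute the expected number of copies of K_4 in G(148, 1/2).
E[# K_4] = C(148, 4) · (1/2)^C(4, 2) = 19190605 / 2^6 = 299853.203125

For each 4-subset S of vertices (there are C(148, 4) = 19190605 such S), let X_S = 1 if S induces a K_4 (all C(4, 2) = 6 edges present). Then P(X_S = 1) = (1/2)^6 = 1/64. By linearity of expectation, E[# K_4] = C(148, 4) · (1/2)^6 = 19190605 / 64 = 299853.203125.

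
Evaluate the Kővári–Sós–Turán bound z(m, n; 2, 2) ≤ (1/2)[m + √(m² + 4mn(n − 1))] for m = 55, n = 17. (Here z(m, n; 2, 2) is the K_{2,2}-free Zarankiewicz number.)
z(55, 17; 2, 2) ≤ (1/2)[55 + √(55² + 4·55·17·16)] = (1/2)[55 + √62865] = 152.8645

Kővári–Sós–Turán: let r_1, ..., r_55 be the row sums and z = Σ r_i the total number of 1s. Each pair of columns can share at most one row with both entries 1 (else a 2×2 all-ones block appears), so Σ_i C(r_i, 2) ≤ C(17, 2) = 136. By convexity Σ_i C(r_i, 2) ≥ 55·C(z/55, 2) = z(z − 55)/(2·55), giving z² − 55z − 55·17·16 ≤ 0 and hence z ≤ (1/2)[55 + √(3025 + 4·14960)] = (1/2)[55 + √62865] ≈ (1/2)(55 + 250.7289) = 152.8645.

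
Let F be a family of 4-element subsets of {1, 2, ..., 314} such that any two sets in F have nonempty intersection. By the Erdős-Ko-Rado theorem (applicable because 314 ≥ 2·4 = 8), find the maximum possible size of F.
max |F| = C(313, 3) = 5061836

Erdős-Ko-Rado (1961): when n ≥ 2k, max |F| = C(n−1, k−1). The bound is attained by the star {A : i ∈ A} for any fixed i ∈ [n]. Here C(314−1, 4−1) = C(313, 3) = 5061836.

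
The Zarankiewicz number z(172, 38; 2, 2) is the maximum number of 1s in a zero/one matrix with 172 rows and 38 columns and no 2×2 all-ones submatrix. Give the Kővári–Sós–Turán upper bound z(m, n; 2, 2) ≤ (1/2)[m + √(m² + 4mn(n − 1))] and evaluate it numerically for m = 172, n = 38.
z(172, 38; 2, 2) ≤ (1/2)[172 + √(172² + 4·172·38·37)] = (1/2)[172 + √996912] = 585.2274

Kővári–Sós–Turán: let r_1, ..., r_172 be the row sums and z = Σ r_i the total number of 1s. Each pair of columns can share at most one row with both entries 1 (else a 2×2 all-ones block appears), so Σ_i C(r_i, 2) ≤ C(38, 2) = 703. By convexity Σ_i C(r_i, 2) ≥ 172·C(z/172, 2) = z(z − 172)/(2·172), giving z² − 172z − 172·38·37 ≤ 0 and hence z ≤ (1/2)[172 + √(29584 + 4·241832)] = (1/2)[172 + √996912] ≈ (1/2)(172 + 998.4548) = 585.2274.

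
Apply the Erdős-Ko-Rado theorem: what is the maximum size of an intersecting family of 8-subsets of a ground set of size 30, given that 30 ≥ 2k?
max |F| = C(29, 7) = 1560780

Erdős-Ko-Rado (1961): when n ≥ 2k, max |F| = C(n−1, k−1). The bound is attained by the star {A : i ∈ A} for any fixed i ∈ [n]. Here C(30−1, 8−1) = C(29, 7) = 1560780.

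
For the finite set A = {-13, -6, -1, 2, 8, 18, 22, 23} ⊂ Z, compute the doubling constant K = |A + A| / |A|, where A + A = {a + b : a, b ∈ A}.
K = |A + A| / |A| = 33/8

Enumerate A + A = {a + b : a, b ∈ A}. With |A| = 8, there are |A|^2 = 64 ordered sum pairs; collecting distinct values, A + A = {-26, -19, -14, -12, -11, -7, -5, -4, -2, 1, 2, 4, 5, 7, 9, 10, 12, 16, 17, 20, 21, 22, 24, 25, 26, 30, 31, 36, 40, 41, 44, 45, 46}, so |A + A| = 33. Thus K = 33/8. For comparison, the minimum possible |A + A| over all 8-element sets is 2·8 − 1 = 15 (so min K = 15/8), attained only by arithmetic progressions.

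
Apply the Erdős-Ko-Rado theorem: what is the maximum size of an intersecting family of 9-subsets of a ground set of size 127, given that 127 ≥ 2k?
max |F| = C(126, 8) = 1255914977625

Erdős-Ko-Rado (1961): when n ≥ 2k, max |F| = C(n−1, k−1). The bound is attained by the star {A : i ∈ A} for any fixed i ∈ [n]. Here C(127−1, 9−1) = C(126, 8) = 1255914977625.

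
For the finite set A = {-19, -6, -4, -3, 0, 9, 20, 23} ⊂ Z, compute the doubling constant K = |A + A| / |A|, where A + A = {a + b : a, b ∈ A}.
K = |A + A| / |A| = 32/8 = 4

Enumerate A + A = {a + b : a, b ∈ A}. With |A| = 8, there are |A|^2 = 64 ordered sum pairs; collecting distinct values, A + A = {-38, -25, -23, -22, -19, -12, -10, -9, -8, -7, -6, -4, -3, 0, 1, 3, 4, 5, 6, 9, 14, 16, 17, 18, 19, 20, 23, 29, 32, 40, 43, 46}, so |A + A| = 32. Thus K = 32/8 = 4. For comparison, the minimum possible |A + A| over all 8-element sets is 2·8 − 1 = 15 (so min K = 15/8), attained only by arithmetic progressions.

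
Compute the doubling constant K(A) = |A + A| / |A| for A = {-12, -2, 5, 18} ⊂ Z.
K = |A + A| / |A| = 10/4 = 5/2

Enumerate A + A = {a + b : a, b ∈ A}. With |A| = 4, there are |A|^2 = 16 ordered sum pairs; collecting distinct values, A + A = {-24, -14, -7, -4, 3, 6, 10, 16, 23, 36}, so |A + A| = 10. Thus K = 10/4 = 5/2. For comparison, the minimum possible |A + A| over all 4-element sets is 2·4 − 1 = 7 (so min K = 7/4), attained only by arithmetic progressions.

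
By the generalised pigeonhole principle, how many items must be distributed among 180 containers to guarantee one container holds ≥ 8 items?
n = (8 − 1)·180 + 1 = 1261

By the generalised pigeonhole principle, to guarantee some box contains ≥ r objects we need more than (r − 1) · k objects total. Threshold: n = (r − 1) · k + 1. With r = 8 and k = 180: n = 7 · 180 + 1 = 1260 + 1 = 1261. For n = 1260 = 7 · 180, we can put exactly 7 objects in every box, avoiding 8 in any single one — so 1261 is tight.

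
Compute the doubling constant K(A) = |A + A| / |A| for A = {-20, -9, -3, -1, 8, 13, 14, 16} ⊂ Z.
K = |A + A| / |A| = 30/8 = 15/4

Enumerate A + A = {a + b : a, b ∈ A}. With |A| = 8, there are |A|^2 = 64 ordered sum pairs; collecting distinct values, A + A = {-40, -29, -23, -21, -18, -12, -10, -7, -6, -4, -2, -1, 4, 5, 7, 10, 11, 12, 13, 15, 16, 21, 22, 24, 26, 27, 28, 29, 30, 32}, so |A + A| = 30. Thus K = 30/8 = 15/4. For comparison, the minimum possible |A + A| over all 8-element sets is 2·8 − 1 = 15 (so min K = 15/8), attained only by arithmetic progressions.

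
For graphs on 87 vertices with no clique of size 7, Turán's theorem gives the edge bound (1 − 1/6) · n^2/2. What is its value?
Turán density bound = (5/6) · 87^2/2 = 12615/4 ≈ 3153.75

Turán's theorem: ex(n, K_{r+1}) is achieved by the complete r-partite Turán graph T(n, r) with parts as balanced as possible, and is at most (1 − 1/r) · n^2/2. For r = 6, n = 87: the density bound is (5/6) · 7569/2 = 12615/4 ≈ 3153.75. The integer-valued extremum is e(T(87, 6)) = 3153, which is strictly less than the density bound 12615/4 since 6 ∤ 87 (the parts of T(87, 6) cannot all be equal).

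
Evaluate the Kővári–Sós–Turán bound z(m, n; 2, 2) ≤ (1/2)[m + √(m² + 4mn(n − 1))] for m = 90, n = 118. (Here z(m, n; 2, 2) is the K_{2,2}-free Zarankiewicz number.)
z(90, 118; 2, 2) ≤ (1/2)[90 + √(90² + 4·90·118·117)] = (1/2)[90 + √4978260] = 1160.6007

Kővári–Sós–Turán: let r_1, ..., r_90 be the row sums and z = Σ r_i the total number of 1s. Each pair of columns can share at most one row with both entries 1 (else a 2×2 all-ones block appears), so Σ_i C(r_i, 2) ≤ C(118, 2) = 6903. By convexity Σ_i C(r_i, 2) ≥ 90·C(z/90, 2) = z(z − 90)/(2·90), giving z² − 90z − 90·118·117 ≤ 0 and hence z ≤ (1/2)[90 + √(8100 + 4·1242540)] = (1/2)[90 + √4978260] ≈ (1/2)(90 + 2231.2015) = 1160.6007.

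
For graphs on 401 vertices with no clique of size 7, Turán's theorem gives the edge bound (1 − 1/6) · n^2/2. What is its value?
Turán density bound = (5/6) · 401^2/2 = 804005/12 ≈ 67000.4167

Turán's theorem: ex(n, K_{r+1}) is achieved by the complete r-partite Turán graph T(n, r) with parts as balanced as possible, and is at most (1 − 1/r) · n^2/2. For r = 6, n = 401: the density bound is (5/6) · 160801/2 = 804005/12 ≈ 67000.4167. The integer-valued extremum is e(T(401, 6)) = 67000, which is strictly less than the density bound 804005/12 since 6 ∤ 401 (the parts of T(401, 6) cannot all be equal).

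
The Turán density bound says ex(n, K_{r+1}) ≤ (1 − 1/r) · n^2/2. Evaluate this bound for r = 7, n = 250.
Turán density bound = (6/7) · 250^2/2 = 187500/7 ≈ 26785.7143

Turán's theorem: ex(n, K_{r+1}) is achieved by the complete r-partite Turán graph T(n, r) with parts as balanced as possible, and is at most (1 − 1/r) · n^2/2. For r = 7, n = 250: the density bound is (6/7) · 62500/2 = 187500/7 ≈ 26785.7143. The integer-valued extremum is e(T(250, 7)) = 26785, which is strictly less than the density bound 187500/7 since 7 ∤ 250 (the parts of T(250, 7) cannot all be equal).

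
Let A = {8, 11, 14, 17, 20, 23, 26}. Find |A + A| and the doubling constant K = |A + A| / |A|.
K = |A + A| / |A| = 13/7

Enumerate A + A = {a + b : a, b ∈ A}. With |A| = 7, there are |A|^2 = 49 ordered sum pairs; collecting distinct values, A + A = {16, 19, 22, 25, 28, 31, 34, 37, 40, 43, 46, 49, 52}, so |A + A| = 13. Thus K = 13/7. Here |A + A| = 2|A| − 1 = 13, the minimum possible — so K = 13/7 is minimal, which holds iff A is an arithmetic progression.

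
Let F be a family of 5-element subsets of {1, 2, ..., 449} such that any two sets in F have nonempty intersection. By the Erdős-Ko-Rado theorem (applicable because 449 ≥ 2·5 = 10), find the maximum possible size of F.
max |F| = C(448, 4) = 1656033680

Erdős-Ko-Rado (1961): when n ≥ 2k, max |F| = C(n−1, k−1). The bound is attained by the star {A : i ∈ A} for any fixed i ∈ [n]. Here C(449−1, 5−1) = C(448, 4) = 1656033680.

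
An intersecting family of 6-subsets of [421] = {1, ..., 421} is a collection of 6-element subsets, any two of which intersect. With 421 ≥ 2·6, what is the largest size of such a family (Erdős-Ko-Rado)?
max |F| = C(420, 5) = 106337815584

The Erdős-Ko-Rado theorem states: for n ≥ 2k, an intersecting family of k-subsets of an n-element set has size at most C(n − 1, k − 1), with equality for 'star' families {A ⊆ [n] : |A| = k, i ∈ A} (fix an element i). For n = 421, k = 6: C(420, 5) = 106337815584.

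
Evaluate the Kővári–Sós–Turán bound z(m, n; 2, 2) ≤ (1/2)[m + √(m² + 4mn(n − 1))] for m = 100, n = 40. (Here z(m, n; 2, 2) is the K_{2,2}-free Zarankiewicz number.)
z(100, 40; 2, 2) ≤ (1/2)[100 + √(100² + 4·100·40·39)] = (1/2)[100 + √634000] = 448.1206

Kővári–Sós–Turán: let r_1, ..., r_100 be the row sums and z = Σ r_i the total number of 1s. Each pair of columns can share at most one row with both entries 1 (else a 2×2 all-ones block appears), so Σ_i C(r_i, 2) ≤ C(40, 2) = 780. By convexity Σ_i C(r_i, 2) ≥ 100·C(z/100, 2) = z(z − 100)/(2·100), giving z² − 100z − 100·40·39 ≤ 0 and hence z ≤ (1/2)[100 + √(10000 + 4·156000)] = (1/2)[100 + √634000] ≈ (1/2)(100 + 796.2412) = 448.1206.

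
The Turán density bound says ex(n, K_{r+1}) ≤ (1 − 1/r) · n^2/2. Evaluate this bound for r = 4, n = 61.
Turán density bound = (3/4) · 61^2/2 = 11163/8 ≈ 1395.375

Turán's theorem: ex(n, K_{r+1}) is achieved by the complete r-partite Turán graph T(n, r) with parts as balanced as possible, and is at most (1 − 1/r) · n^2/2. For r = 4, n = 61: the density bound is (3/4) · 3721/2 = 11163/8 ≈ 1395.375. The integer-valued extremum is e(T(61, 4)) = 1395, which is strictly less than the density bound 11163/8 since 4 ∤ 61 (the parts of T(61, 4) cannot all be equal).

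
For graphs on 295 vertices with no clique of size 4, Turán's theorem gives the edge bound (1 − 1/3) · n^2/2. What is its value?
Turán density bound = (2/3) · 295^2/2 = 87025/3 ≈ 29008.3333

Turán's theorem: ex(n, K_{r+1}) is achieved by the complete r-partite Turán graph T(n, r) with parts as balanced as possible, and is at most (1 − 1/r) · n^2/2. For r = 3, n = 295: the density bound is (2/3) · 87025/2 = 87025/3 ≈ 29008.3333. The integer-valued extremum is e(T(295, 3)) = 29008, which is strictly less than the density bound 87025/3 since 3 ∤ 295 (the parts of T(295, 3) cannot all be equal).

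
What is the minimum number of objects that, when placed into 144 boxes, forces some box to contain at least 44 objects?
n = (44 − 1)·144 + 1 = 6193

By the generalised pigeonhole principle, to guarantee some box contains ≥ r objects we need more than (r − 1) · k objects total. Threshold: n = (r − 1) · k + 1. With r = 44 and k = 144: n = 43 · 144 + 1 = 6192 + 1 = 6193. For n = 6192 = 43 · 144, we can put exactly 43 objects in every box, avoiding 44 in any single one — so 6193 is tight.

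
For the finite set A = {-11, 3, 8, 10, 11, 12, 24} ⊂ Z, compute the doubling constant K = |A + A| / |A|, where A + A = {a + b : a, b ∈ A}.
K = |A + A| / |A| = 25/7

Enumerate A + A = {a + b : a, b ∈ A}. With |A| = 7, there are |A|^2 = 49 ordered sum pairs; collecting distinct values, A + A = {-22, -8, -3, -1, 0, 1, 6, 11, 13, 14, 15, 16, 18, 19, 20, 21, 22, 23, 24, 27, 32, 34, 35, 36, 48}, so |A + A| = 25. Thus K = 25/7. For comparison, the minimum possible |A + A| over all 7-element sets is 2·7 − 1 = 13 (so min K = 13/7), attained only by arithmetic progressions.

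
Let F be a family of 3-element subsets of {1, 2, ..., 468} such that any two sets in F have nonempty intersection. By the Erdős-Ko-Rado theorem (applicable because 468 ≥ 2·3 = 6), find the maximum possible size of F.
max |F| = C(467, 2) = 108811

The Erdős-Ko-Rado theorem states: for n ≥ 2k, an intersecting family of k-subsets of an n-element set has size at most C(n − 1, k − 1), with equality for 'star' families {A ⊆ [n] : |A| = k, i ∈ A} (fix an element i). For n = 468, k = 3: C(467, 2) = 108811.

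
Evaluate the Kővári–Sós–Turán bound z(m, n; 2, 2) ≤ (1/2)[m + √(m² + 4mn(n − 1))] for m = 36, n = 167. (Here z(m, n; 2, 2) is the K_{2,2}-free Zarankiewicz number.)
z(36, 167; 2, 2) ≤ (1/2)[36 + √(36² + 4·36·167·166)] = (1/2)[36 + √3993264] = 1017.1576

Kővári–Sós–Turán: let r_1, ..., r_36 be the row sums and z = Σ r_i the total number of 1s. Each pair of columns can share at most one row with both entries 1 (else a 2×2 all-ones block appears), so Σ_i C(r_i, 2) ≤ C(167, 2) = 13861. By convexity Σ_i C(r_i, 2) ≥ 36·C(z/36, 2) = z(z − 36)/(2·36), giving z² − 36z − 36·167·166 ≤ 0 and hence z ≤ (1/2)[36 + √(1296 + 4·997992)] = (1/2)[36 + √3993264] ≈ (1/2)(36 + 1998.3153) = 1017.1576.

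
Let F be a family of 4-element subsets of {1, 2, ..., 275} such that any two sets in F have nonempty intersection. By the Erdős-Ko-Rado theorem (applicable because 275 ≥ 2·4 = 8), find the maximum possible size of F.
max |F| = C(274, 3) = 3391024

The Erdős-Ko-Rado theorem states: for n ≥ 2k, an intersecting family of k-subsets of an n-element set has size at most C(n − 1, k − 1), with equality for 'star' families {A ⊆ [n] : |A| = k, i ∈ A} (fix an element i). For n = 275, k = 4: C(274, 3) = 3391024.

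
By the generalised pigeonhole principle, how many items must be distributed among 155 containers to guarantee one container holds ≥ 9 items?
n = (9 − 1)·155 + 1 = 1241

By the generalised pigeonhole principle, to guarantee some box contains ≥ r objects we need more than (r − 1) · k objects total. Threshold: n = (r − 1) · k + 1. With r = 9 and k = 155: n = 8 · 155 + 1 = 1240 + 1 = 1241. For n = 1240 = 8 · 155, we can put exactly 8 objects in every box, avoiding 9 in any single one — so 1241 is tight.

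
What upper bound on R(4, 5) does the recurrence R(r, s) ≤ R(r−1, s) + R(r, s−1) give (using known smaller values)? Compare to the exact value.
R(4, 5) ≤ R(3, 5) + R(4, 4) = 14 + 18 = 32; exact value R(4, 5) = 25.

The Erdős–Szekeres recurrence R(r, s) ≤ R(r−1, s) + R(r, s−1) applied to (r, s) = (4, 5) gives
  R(4, 5) ≤ R(3, 5) + R(4, 4) = 14 + 18 = 32.
(Recall R(2, k) = k and R is symmetric.) The recurrence is not tight here (it gives 32, but the exact value is R(4, 5) = 25); the tight upper bound requires a sharper argument than the simple recurrence, combined with a lower-bound construction on K_{24}.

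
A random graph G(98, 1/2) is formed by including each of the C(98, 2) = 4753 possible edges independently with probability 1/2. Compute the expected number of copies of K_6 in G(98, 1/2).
E[# K_6] = C(98, 6) · (1/2)^C(6, 2) = 1052618392 / 2^15 = 131577299/4096 ≈ 32123.364014

For each 6-subset S of vertices (there are C(98, 6) = 1052618392 such S), let X_S = 1 if S induces a K_6 (all C(6, 2) = 15 edges present). Then P(X_S = 1) = (1/2)^15 = 1/32768. By linearity of expectation, E[# K_6] = C(98, 6) · (1/2)^15 = 1052618392 / 32768 = 131577299/4096 ≈ 32123.364014.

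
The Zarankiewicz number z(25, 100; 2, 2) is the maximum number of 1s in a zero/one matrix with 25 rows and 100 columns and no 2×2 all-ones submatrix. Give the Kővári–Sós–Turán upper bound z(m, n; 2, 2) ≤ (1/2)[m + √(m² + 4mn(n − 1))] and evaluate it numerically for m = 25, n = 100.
z(25, 100; 2, 2) ≤ (1/2)[25 + √(25² + 4·25·100·99)] = (1/2)[25 + √990625] = 510.1507

Kővári–Sós–Turán: let r_1, ..., r_25 be the row sums and z = Σ r_i the total number of 1s. Each pair of columns can share at most one row with both entries 1 (else a 2×2 all-ones block appears), so Σ_i C(r_i, 2) ≤ C(100, 2) = 4950. By convexity Σ_i C(r_i, 2) ≥ 25·C(z/25, 2) = z(z − 25)/(2·25), giving z² − 25z − 25·100·99 ≤ 0 and hence z ≤ (1/2)[25 + √(625 + 4·247500)] = (1/2)[25 + √990625] ≈ (1/2)(25 + 995.3015) = 510.1507.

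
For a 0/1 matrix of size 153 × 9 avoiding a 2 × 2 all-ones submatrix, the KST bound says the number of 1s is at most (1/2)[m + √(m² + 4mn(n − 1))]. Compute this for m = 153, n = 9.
z(153, 9; 2, 2) ≤ (1/2)[153 + √(153² + 4·153·9·8)] = (1/2)[153 + √67473] = 206.3778

Kővári–Sós–Turán: let r_1, ..., r_153 be the row sums and z = Σ r_i the total number of 1s. Each pair of columns can share at most one row with both entries 1 (else a 2×2 all-ones block appears), so Σ_i C(r_i, 2) ≤ C(9, 2) = 36. By convexity Σ_i C(r_i, 2) ≥ 153·C(z/153, 2) = z(z − 153)/(2·153), giving z² − 153z − 153·9·8 ≤ 0 and hence z ≤ (1/2)[153 + √(23409 + 4·11016)] = (1/2)[153 + √67473] ≈ (1/2)(153 + 259.7557) = 206.3778.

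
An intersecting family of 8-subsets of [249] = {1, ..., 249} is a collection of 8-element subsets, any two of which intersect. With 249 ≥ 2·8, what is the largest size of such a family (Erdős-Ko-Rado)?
max |F| = C(248, 7) = 10510678570392

The Erdős-Ko-Rado theorem states: for n ≥ 2k, an intersecting family of k-subsets of an n-element set has size at most C(n − 1, k − 1), with equality for 'star' families {A ⊆ [n] : |A| = k, i ∈ A} (fix an element i). For n = 249, k = 8: C(248, 7) = 10510678570392.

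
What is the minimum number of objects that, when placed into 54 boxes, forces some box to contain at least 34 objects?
n = (34 − 1)·54 + 1 = 1783

By the generalised pigeonhole principle, to guarantee some box contains ≥ r objects we need more than (r − 1) · k objects total. Threshold: n = (r − 1) · k + 1. With r = 34 and k = 54: n = 33 · 54 + 1 = 1782 + 1 = 1783. For n = 1782 = 33 · 54, we can put exactly 33 objects in every box, avoiding 34 in any single one — so 1783 is tight.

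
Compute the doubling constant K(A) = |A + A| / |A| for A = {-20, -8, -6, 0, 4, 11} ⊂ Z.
K = |A + A| / |A| = 20/6 = 10/3

Enumerate A + A = {a + b : a, b ∈ A}. With |A| = 6, there are |A|^2 = 36 ordered sum pairs; collecting distinct values, A + A = {-40, -28, -26, -20, -16, -14, -12, -9, -8, -6, -4, -2, 0, 3, 4, 5, 8, 11, 15, 22}, so |A + A| = 20. Thus K = 20/6 = 10/3. For comparison, the minimum possible |A + A| over all 6-element sets is 2·6 − 1 = 11 (so min K = 11/6), attained only by arithmetic progressions.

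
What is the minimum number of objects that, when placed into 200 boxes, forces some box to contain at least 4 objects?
n = (4 − 1)·200 + 1 = 601

By the generalised pigeonhole principle, to guarantee some box contains ≥ r objects we need more than (r − 1) · k objects total. Threshold: n = (r − 1) · k + 1. With r = 4 and k = 200: n = 3 · 200 + 1 = 600 + 1 = 601. For n = 600 = 3 · 200, we can put exactly 3 objects in every box, avoiding 4 in any single one — so 601 is tight.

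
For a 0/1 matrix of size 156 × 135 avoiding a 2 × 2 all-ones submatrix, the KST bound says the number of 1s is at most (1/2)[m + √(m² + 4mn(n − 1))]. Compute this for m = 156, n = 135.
z(156, 135; 2, 2) ≤ (1/2)[156 + √(156² + 4·156·135·134)] = (1/2)[156 + √11312496] = 1759.7027

Kővári–Sós–Turán: let r_1, ..., r_156 be the row sums and z = Σ r_i the total number of 1s. Each pair of columns can share at most one row with both entries 1 (else a 2×2 all-ones block appears), so Σ_i C(r_i, 2) ≤ C(135, 2) = 9045. By convexity Σ_i C(r_i, 2) ≥ 156·C(z/156, 2) = z(z − 156)/(2·156), giving z² − 156z − 156·135·134 ≤ 0 and hence z ≤ (1/2)[156 + √(24336 + 4·2822040)] = (1/2)[156 + √11312496] ≈ (1/2)(156 + 3363.4054) = 1759.7027.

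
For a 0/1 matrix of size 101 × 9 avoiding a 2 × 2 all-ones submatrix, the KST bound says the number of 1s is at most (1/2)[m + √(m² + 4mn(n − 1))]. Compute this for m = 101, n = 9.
z(101, 9; 2, 2) ≤ (1/2)[101 + √(101² + 4·101·9·8)] = (1/2)[101 + √39289] = 149.6073

Kővári–Sós–Turán: let r_1, ..., r_101 be the row sums and z = Σ r_i the total number of 1s. Each pair of columns can share at most one row with both entries 1 (else a 2×2 all-ones block appears), so Σ_i C(r_i, 2) ≤ C(9, 2) = 36. By convexity Σ_i C(r_i, 2) ≥ 101·C(z/101, 2) = z(z − 101)/(2·101), giving z² − 101z − 101·9·8 ≤ 0 and hence z ≤ (1/2)[101 + √(10201 + 4·7272)] = (1/2)[101 + √39289] ≈ (1/2)(101 + 198.2145) = 149.6073.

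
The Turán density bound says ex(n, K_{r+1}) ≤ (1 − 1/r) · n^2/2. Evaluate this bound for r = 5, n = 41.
Turán density bound = (4/5) · 41^2/2 = 3362/5 ≈ 672.4

Turán's theorem: ex(n, K_{r+1}) is achieved by the complete r-partite Turán graph T(n, r) with parts as balanced as possible, and is at most (1 − 1/r) · n^2/2. For r = 5, n = 41: the density bound is (4/5) · 1681/2 = 3362/5 ≈ 672.4. The integer-valued extremum is e(T(41, 5)) = 672, which is strictly less than the density bound 3362/5 since 5 ∤ 41 (the parts of T(41, 5) cannot all be equal).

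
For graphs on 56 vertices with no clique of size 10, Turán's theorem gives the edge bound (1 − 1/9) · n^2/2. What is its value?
Turán density bound = (8/9) · 56^2/2 = 12544/9 ≈ 1393.7778

Turán's theorem: ex(n, K_{r+1}) is achieved by the complete r-partite Turán graph T(n, r) with parts as balanced as possible, and is at most (1 − 1/r) · n^2/2. For r = 9, n = 56: the density bound is (8/9) · 3136/2 = 12544/9 ≈ 1393.7778. The integer-valued extremum is e(T(56, 9)) = 1393, which is strictly less than the density bound 12544/9 since 9 ∤ 56 (the parts of T(56, 9) cannot all be equal).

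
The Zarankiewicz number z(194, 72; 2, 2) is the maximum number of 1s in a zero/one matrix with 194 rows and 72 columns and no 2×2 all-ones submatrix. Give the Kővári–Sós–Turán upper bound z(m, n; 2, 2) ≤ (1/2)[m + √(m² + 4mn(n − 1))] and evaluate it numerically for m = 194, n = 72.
z(194, 72; 2, 2) ≤ (1/2)[194 + √(194² + 4·194·72·71)] = (1/2)[194 + √4004548] = 1097.5683

Kővári–Sós–Turán: let r_1, ..., r_194 be the row sums and z = Σ r_i the total number of 1s. Each pair of columns can share at most one row with both entries 1 (else a 2×2 all-ones block appears), so Σ_i C(r_i, 2) ≤ C(72, 2) = 2556. By convexity Σ_i C(r_i, 2) ≥ 194·C(z/194, 2) = z(z − 194)/(2·194), giving z² − 194z − 194·72·71 ≤ 0 and hence z ≤ (1/2)[194 + √(37636 + 4·991728)] = (1/2)[194 + √4004548] ≈ (1/2)(194 + 2001.1367) = 1097.5683.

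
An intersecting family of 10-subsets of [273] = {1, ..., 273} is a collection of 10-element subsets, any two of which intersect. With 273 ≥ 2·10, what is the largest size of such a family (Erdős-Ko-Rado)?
max |F| = C(272, 9) = 19645753883455920

The Erdős-Ko-Rado theorem states: for n ≥ 2k, an intersecting family of k-subsets of an n-element set has size at most C(n − 1, k − 1), with equality for 'star' families {A ⊆ [n] : |A| = k, i ∈ A} (fix an element i). For n = 273, k = 10: C(272, 9) = 19645753883455920.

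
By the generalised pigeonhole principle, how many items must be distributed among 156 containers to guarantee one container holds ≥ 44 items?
n = (44 − 1)·156 + 1 = 6709

By the generalised pigeonhole principle, to guarantee some box contains ≥ r objects we need more than (r − 1) · k objects total. Threshold: n = (r − 1) · k + 1. With r = 44 and k = 156: n = 43 · 156 + 1 = 6708 + 1 = 6709. For n = 6708 = 43 · 156, we can put exactly 43 objects in every box, avoiding 44 in any single one — so 6709 is tight.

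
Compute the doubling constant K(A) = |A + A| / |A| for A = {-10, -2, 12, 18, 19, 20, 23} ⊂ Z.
K = |A + A| / |A| = 26/7

Enumerate A + A = {a + b : a, b ∈ A}. With |A| = 7, there are |A|^2 = 49 ordered sum pairs; collecting distinct values, A + A = {-20, -12, -4, 2, 8, 9, 10, 13, 16, 17, 18, 21, 24, 30, 31, 32, 35, 36, 37, 38, 39, 40, 41, 42, 43, 46}, so |A + A| = 26. Thus K = 26/7. For comparison, the minimum possible |A + A| over all 7-element sets is 2·7 − 1 = 13 (so min K = 13/7), attained only by arithmetic progressions.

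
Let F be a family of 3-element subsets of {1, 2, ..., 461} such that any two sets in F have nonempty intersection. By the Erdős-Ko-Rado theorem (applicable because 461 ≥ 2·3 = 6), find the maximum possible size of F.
max |F| = C(460, 2) = 105570

The Erdős-Ko-Rado theorem states: for n ≥ 2k, an intersecting family of k-subsets of an n-element set has size at most C(n − 1, k − 1), with equality for 'star' families {A ⊆ [n] : |A| = k, i ∈ A} (fix an element i). For n = 461, k = 3: C(460, 2) = 105570.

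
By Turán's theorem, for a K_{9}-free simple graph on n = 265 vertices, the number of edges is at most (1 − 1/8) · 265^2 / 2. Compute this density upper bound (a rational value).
Turán density bound = (7/8) · 265^2/2 = 491575/16 ≈ 30723.4375

Turán's theorem: ex(n, K_{r+1}) is achieved by the complete r-partite Turán graph T(n, r) with parts as balanced as possible, and is at most (1 − 1/r) · n^2/2. For r = 8, n = 265: the density bound is (7/8) · 70225/2 = 491575/16 ≈ 30723.4375. The integer-valued extremum is e(T(265, 8)) = 30723, which is strictly less than the density bound 491575/16 since 8 ∤ 265 (the parts of T(265, 8) cannot all be equal).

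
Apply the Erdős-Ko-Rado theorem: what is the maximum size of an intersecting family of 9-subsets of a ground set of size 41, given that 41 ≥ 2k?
max |F| = C(40, 8) = 76904685

Erdős-Ko-Rado (1961): when n ≥ 2k, max |F| = C(n−1, k−1). The bound is attained by the star {A : i ∈ A} for any fixed i ∈ [n]. Here C(41−1, 9−1) = C(40, 8) = 76904685.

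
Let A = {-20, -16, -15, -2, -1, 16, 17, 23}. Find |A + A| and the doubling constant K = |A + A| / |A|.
K = |A + A| / |A| = 31/8

Enumerate A + A = {a + b : a, b ∈ A}. With |A| = 8, there are |A|^2 = 64 ordered sum pairs; collecting distinct values, A + A = {-40, -36, -35, -32, -31, -30, -22, -21, -18, -17, -16, -4, -3, -2, 0, 1, 2, 3, 7, 8, 14, 15, 16, 21, 22, 32, 33, 34, 39, 40, 46}, so |A + A| = 31. Thus K = 31/8. For comparison, the minimum possible |A + A| over all 8-element sets is 2·8 − 1 = 15 (so min K = 15/8), attained only by arithmetic progressions.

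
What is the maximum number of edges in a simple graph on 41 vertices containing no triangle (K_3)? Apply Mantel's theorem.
ex(41, K_3) = ⌊41^2/4⌋ = 420

Mantel (1907): a triangle-free graph on n vertices has at most ⌊n^2/4⌋ edges, with equality for the complete bipartite graph K_{⌊n/2⌋, ⌈n/2⌉}. For n = 41: ⌊41^2/4⌋ = ⌊1681/4⌋ = 420. The extremal graph is K_{20, 21}, which has 20·21 = 420 edges.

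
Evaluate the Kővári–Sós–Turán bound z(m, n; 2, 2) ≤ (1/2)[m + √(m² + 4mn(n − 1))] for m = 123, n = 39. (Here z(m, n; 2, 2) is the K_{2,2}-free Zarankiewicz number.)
z(123, 39; 2, 2) ≤ (1/2)[123 + √(123² + 4·123·39·38)] = (1/2)[123 + √744273] = 492.8563

Kővári–Sós–Turán: let r_1, ..., r_123 be the row sums and z = Σ r_i the total number of 1s. Each pair of columns can share at most one row with both entries 1 (else a 2×2 all-ones block appears), so Σ_i C(r_i, 2) ≤ C(39, 2) = 741. By convexity Σ_i C(r_i, 2) ≥ 123·C(z/123, 2) = z(z − 123)/(2·123), giving z² − 123z − 123·39·38 ≤ 0 and hence z ≤ (1/2)[123 + √(15129 + 4·182286)] = (1/2)[123 + √744273] ≈ (1/2)(123 + 862.7126) = 492.8563.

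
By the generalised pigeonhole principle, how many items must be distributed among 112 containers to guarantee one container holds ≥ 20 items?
n = (20 − 1)·112 + 1 = 2129

By the generalised pigeonhole principle, to guarantee some box contains ≥ r objects we need more than (r − 1) · k objects total. Threshold: n = (r − 1) · k + 1. With r = 20 and k = 112: n = 19 · 112 + 1 = 2128 + 1 = 2129. For n = 2128 = 19 · 112, we can put exactly 19 objects in every box, avoiding 20 in any single one — so 2129 is tight.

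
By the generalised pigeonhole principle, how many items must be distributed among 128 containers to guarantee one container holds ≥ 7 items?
n = (7 − 1)·128 + 1 = 769

By the generalised pigeonhole principle, to guarantee some box contains ≥ r objects we need more than (r − 1) · k objects total. Threshold: n = (r − 1) · k + 1. With r = 7 and k = 128: n = 6 · 128 + 1 = 768 + 1 = 769. For n = 768 = 6 · 128, we can put exactly 6 objects in every box, avoiding 7 in any single one — so 769 is tight.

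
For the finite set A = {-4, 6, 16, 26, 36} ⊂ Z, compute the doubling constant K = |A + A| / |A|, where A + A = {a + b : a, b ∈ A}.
K = |A + A| / |A| = 9/5

Enumerate A + A = {a + b : a, b ∈ A}. With |A| = 5, there are |A|^2 = 25 ordered sum pairs; collecting distinct values, A + A = {-8, 2, 12, 22, 32, 42, 52, 62, 72}, so |A + A| = 9. Thus K = 9/5. Here |A + A| = 2|A| − 1 = 9, the minimum possible — so K = 9/5 is minimal, which holds iff A is an arithmetic progression.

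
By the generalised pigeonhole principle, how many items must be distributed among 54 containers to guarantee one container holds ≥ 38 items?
n = (38 − 1)·54 + 1 = 1999

By the generalised pigeonhole principle, to guarantee some box contains ≥ r objects we need more than (r − 1) · k objects total. Threshold: n = (r − 1) · k + 1. With r = 38 and k = 54: n = 37 · 54 + 1 = 1998 + 1 = 1999. For n = 1998 = 37 · 54, we can put exactly 37 objects in every box, avoiding 38 in any single one — so 1999 is tight.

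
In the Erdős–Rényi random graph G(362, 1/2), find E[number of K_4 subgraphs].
E[# K_4] = C(362, 4) · (1/2)^C(4, 2) = 703722570 / 2^6 = 351861285/32 = 10995665.15625

For each 4-subset S of vertices (there are C(362, 4) = 703722570 such S), let X_S = 1 if S induces a K_4 (all C(4, 2) = 6 edges present). Then P(X_S = 1) = (1/2)^6 = 1/64. By linearity of expectation, E[# K_4] = C(362, 4) · (1/2)^6 = 703722570 / 64 = 351861285/32 = 10995665.15625.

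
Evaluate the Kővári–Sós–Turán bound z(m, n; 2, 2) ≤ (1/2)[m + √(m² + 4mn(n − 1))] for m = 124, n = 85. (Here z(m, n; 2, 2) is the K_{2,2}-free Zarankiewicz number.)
z(124, 85; 2, 2) ≤ (1/2)[124 + √(124² + 4·124·85·84)] = (1/2)[124 + √3556816] = 1004.9761

Kővári–Sós–Turán: let r_1, ..., r_124 be the row sums and z = Σ r_i the total number of 1s. Each pair of columns can share at most one row with both entries 1 (else a 2×2 all-ones block appears), so Σ_i C(r_i, 2) ≤ C(85, 2) = 3570. By convexity Σ_i C(r_i, 2) ≥ 124·C(z/124, 2) = z(z − 124)/(2·124), giving z² − 124z − 124·85·84 ≤ 0 and hence z ≤ (1/2)[124 + √(15376 + 4·885360)] = (1/2)[124 + √3556816] ≈ (1/2)(124 + 1885.9523) = 1004.9761.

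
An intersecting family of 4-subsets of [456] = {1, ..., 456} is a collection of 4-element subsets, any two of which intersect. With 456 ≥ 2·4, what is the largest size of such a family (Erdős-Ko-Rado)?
max |F| = C(455, 3) = 15596035

The Erdős-Ko-Rado theorem states: for n ≥ 2k, an intersecting family of k-subsets of an n-element set has size at most C(n − 1, k − 1), with equality for 'star' families {A ⊆ [n] : |A| = k, i ∈ A} (fix an element i). For n = 456, k = 4: C(455, 3) = 15596035.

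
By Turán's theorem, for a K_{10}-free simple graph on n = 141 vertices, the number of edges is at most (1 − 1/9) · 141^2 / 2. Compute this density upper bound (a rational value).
Turán density bound = (8/9) · 141^2/2 = 8836

Turán's theorem: ex(n, K_{r+1}) is achieved by the complete r-partite Turán graph T(n, r) with parts as balanced as possible, and is at most (1 − 1/r) · n^2/2. For r = 9, n = 141: the density bound is (8/9) · 19881/2 = 8836. The integer-valued extremum is e(T(141, 9)) = 8835, which is strictly less than the density bound 8836 since 9 ∤ 141 (the parts of T(141, 9) cannot all be equal).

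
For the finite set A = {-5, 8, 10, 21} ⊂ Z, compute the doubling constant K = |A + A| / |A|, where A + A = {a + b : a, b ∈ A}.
K = |A + A| / |A| = 9/4

Enumerate A + A = {a + b : a, b ∈ A}. With |A| = 4, there are |A|^2 = 16 ordered sum pairs; collecting distinct values, A + A = {-10, 3, 5, 16, 18, 20, 29, 31, 42}, so |A + A| = 9. Thus K = 9/4. For comparison, the minimum possible |A + A| over all 4-element sets is 2·4 − 1 = 7 (so min K = 7/4), attained only by arithmetic progressions.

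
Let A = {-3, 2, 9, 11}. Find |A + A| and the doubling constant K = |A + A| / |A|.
K = |A + A| / |A| = 10/4 = 5/2

Enumerate A + A = {a + b : a, b ∈ A}. With |A| = 4, there are |A|^2 = 16 ordered sum pairs; collecting distinct values, A + A = {-6, -1, 4, 6, 8, 11, 13, 18, 20, 22}, so |A + A| = 10. Thus K = 10/4 = 5/2. For comparison, the minimum possible |A + A| over all 4-element sets is 2·4 − 1 = 7 (so min K = 7/4), attained only by arithmetic progressions.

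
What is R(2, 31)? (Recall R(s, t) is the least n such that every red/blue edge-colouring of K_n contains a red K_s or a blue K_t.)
R(2, 31) = 31

R(2, k) = k for all k ≥ 2: in a 2-colouring of K_k, either some edge is red (a red K_2) or all edges are blue (a blue K_k). And K_{30} coloured all-blue has no blue K_31, so R(2, 31) > 30. Hence R(2, 31) = 31.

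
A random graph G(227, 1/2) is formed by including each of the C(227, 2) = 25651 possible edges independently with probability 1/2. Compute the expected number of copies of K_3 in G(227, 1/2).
E[# K_3] = C(227, 3) · (1/2)^C(3, 2) = 1923825 / 2^3 = 240478.125

For each 3-subset S of vertices (there are C(227, 3) = 1923825 such S), let X_S = 1 if S induces a K_3 (all C(3, 2) = 3 edges present). Then P(X_S = 1) = (1/2)^3 = 1/8. By linearity of expectation, E[# K_3] = C(227, 3) · (1/2)^3 = 1923825 / 8 = 240478.125.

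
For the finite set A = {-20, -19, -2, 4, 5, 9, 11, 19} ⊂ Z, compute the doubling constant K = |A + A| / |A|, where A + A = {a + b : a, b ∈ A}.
K = |A + A| / |A| = 34/8 = 17/4

Enumerate A + A = {a + b : a, b ∈ A}. With |A| = 8, there are |A|^2 = 64 ordered sum pairs; collecting distinct values, A + A = {-40, -39, -38, -22, -21, -16, -15, -14, -11, -10, -9, -8, -4, -1, 0, 2, 3, 7, 8, 9, 10, 13, 14, 15, 16, 17, 18, 20, 22, 23, 24, 28, 30, 38}, so |A + A| = 34. Thus K = 34/8 = 17/4. For comparison, the minimum possible |A + A| over all 8-element sets is 2·8 − 1 = 15 (so min K = 15/8), attained only by arithmetic progressions.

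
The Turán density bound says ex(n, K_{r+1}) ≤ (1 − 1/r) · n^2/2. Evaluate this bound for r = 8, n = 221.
Turán density bound = (7/8) · 221^2/2 = 341887/16 ≈ 21367.9375

Turán's theorem: ex(n, K_{r+1}) is achieved by the complete r-partite Turán graph T(n, r) with parts as balanced as possible, and is at most (1 − 1/r) · n^2/2. For r = 8, n = 221: the density bound is (7/8) · 48841/2 = 341887/16 ≈ 21367.9375. The integer-valued extremum is e(T(221, 8)) = 21367, which is strictly less than the density bound 341887/16 since 8 ∤ 221 (the parts of T(221, 8) cannot all be equal).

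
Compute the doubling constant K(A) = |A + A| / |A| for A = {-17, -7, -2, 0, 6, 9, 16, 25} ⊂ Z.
K = |A + A| / |A| = 32/8 = 4

Enumerate A + A = {a + b : a, b ∈ A}. With |A| = 8, there are |A|^2 = 64 ordered sum pairs; collecting distinct values, A + A = {-34, -24, -19, -17, -14, -11, -9, -8, -7, -4, -2, -1, 0, 2, 4, 6, 7, 8, 9, 12, 14, 15, 16, 18, 22, 23, 25, 31, 32, 34, 41, 50}, so |A + A| = 32. Thus K = 32/8 = 4. For comparison, the minimum possible |A + A| over all 8-element sets is 2·8 − 1 = 15 (so min K = 15/8), attained only by arithmetic progressions.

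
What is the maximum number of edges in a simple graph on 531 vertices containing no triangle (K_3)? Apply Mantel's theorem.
ex(531, K_3) = ⌊531^2/4⌋ = 70490

Mantel (1907): a triangle-free graph on n vertices has at most ⌊n^2/4⌋ edges, with equality for the complete bipartite graph K_{⌊n/2⌋, ⌈n/2⌉}. For n = 531: ⌊531^2/4⌋ = ⌊281961/4⌋ = 70490. The extremal graph is K_{265, 266}, which has 265·266 = 70490 edges.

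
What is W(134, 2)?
W(134, 2) = 134 + 1 = 135

A 2-term AP is any pair of integers, so a monochromatic 2-AP exists iff some colour is used at least twice. With 134 colours, the colouring i ↦ i on {1, ..., 134} uses each colour once, avoiding any monochromatic pair, so W(134, 2) > 134. For {1, ..., 135}, pigeonhole forces two integers of the same colour, which form a monochromatic 2-AP. Hence W(134, 2) = 135.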